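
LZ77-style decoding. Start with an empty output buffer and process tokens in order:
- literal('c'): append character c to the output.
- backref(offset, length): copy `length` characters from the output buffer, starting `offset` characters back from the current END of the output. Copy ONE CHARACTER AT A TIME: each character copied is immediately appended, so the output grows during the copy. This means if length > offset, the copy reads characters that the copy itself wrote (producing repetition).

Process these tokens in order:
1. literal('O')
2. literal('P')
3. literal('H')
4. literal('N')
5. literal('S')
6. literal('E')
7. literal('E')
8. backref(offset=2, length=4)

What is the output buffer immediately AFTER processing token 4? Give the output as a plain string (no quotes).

Answer: OPHN

Derivation:
Token 1: literal('O'). Output: "O"
Token 2: literal('P'). Output: "OP"
Token 3: literal('H'). Output: "OPH"
Token 4: literal('N'). Output: "OPHN"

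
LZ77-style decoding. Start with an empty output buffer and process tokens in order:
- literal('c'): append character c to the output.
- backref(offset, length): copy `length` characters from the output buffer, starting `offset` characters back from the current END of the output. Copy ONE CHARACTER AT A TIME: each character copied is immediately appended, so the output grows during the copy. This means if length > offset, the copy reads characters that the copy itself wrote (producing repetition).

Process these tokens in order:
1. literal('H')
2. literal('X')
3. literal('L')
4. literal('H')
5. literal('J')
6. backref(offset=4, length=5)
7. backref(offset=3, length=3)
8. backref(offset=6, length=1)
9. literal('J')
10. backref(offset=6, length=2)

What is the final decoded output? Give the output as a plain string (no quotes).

Token 1: literal('H'). Output: "H"
Token 2: literal('X'). Output: "HX"
Token 3: literal('L'). Output: "HXL"
Token 4: literal('H'). Output: "HXLH"
Token 5: literal('J'). Output: "HXLHJ"
Token 6: backref(off=4, len=5) (overlapping!). Copied 'XLHJX' from pos 1. Output: "HXLHJXLHJX"
Token 7: backref(off=3, len=3). Copied 'HJX' from pos 7. Output: "HXLHJXLHJXHJX"
Token 8: backref(off=6, len=1). Copied 'H' from pos 7. Output: "HXLHJXLHJXHJXH"
Token 9: literal('J'). Output: "HXLHJXLHJXHJXHJ"
Token 10: backref(off=6, len=2). Copied 'XH' from pos 9. Output: "HXLHJXLHJXHJXHJXH"

Answer: HXLHJXLHJXHJXHJXH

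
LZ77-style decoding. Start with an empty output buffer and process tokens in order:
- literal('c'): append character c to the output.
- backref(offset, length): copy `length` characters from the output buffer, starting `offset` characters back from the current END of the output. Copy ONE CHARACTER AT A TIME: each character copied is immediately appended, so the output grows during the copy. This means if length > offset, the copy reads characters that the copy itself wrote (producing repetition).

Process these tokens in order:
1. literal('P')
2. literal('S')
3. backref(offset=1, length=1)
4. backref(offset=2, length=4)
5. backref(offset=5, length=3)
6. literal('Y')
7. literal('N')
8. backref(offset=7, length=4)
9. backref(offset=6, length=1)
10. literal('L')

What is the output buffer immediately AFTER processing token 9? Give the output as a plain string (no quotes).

Answer: PSSSSSSSSSYNSSSSY

Derivation:
Token 1: literal('P'). Output: "P"
Token 2: literal('S'). Output: "PS"
Token 3: backref(off=1, len=1). Copied 'S' from pos 1. Output: "PSS"
Token 4: backref(off=2, len=4) (overlapping!). Copied 'SSSS' from pos 1. Output: "PSSSSSS"
Token 5: backref(off=5, len=3). Copied 'SSS' from pos 2. Output: "PSSSSSSSSS"
Token 6: literal('Y'). Output: "PSSSSSSSSSY"
Token 7: literal('N'). Output: "PSSSSSSSSSYN"
Token 8: backref(off=7, len=4). Copied 'SSSS' from pos 5. Output: "PSSSSSSSSSYNSSSS"
Token 9: backref(off=6, len=1). Copied 'Y' from pos 10. Output: "PSSSSSSSSSYNSSSSY"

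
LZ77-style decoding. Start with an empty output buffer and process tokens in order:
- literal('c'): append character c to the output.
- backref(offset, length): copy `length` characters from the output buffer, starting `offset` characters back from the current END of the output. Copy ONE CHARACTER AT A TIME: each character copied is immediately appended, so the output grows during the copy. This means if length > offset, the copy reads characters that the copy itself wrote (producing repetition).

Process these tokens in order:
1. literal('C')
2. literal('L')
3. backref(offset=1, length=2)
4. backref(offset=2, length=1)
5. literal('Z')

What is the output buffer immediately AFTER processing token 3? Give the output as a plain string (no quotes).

Token 1: literal('C'). Output: "C"
Token 2: literal('L'). Output: "CL"
Token 3: backref(off=1, len=2) (overlapping!). Copied 'LL' from pos 1. Output: "CLLL"

Answer: CLLL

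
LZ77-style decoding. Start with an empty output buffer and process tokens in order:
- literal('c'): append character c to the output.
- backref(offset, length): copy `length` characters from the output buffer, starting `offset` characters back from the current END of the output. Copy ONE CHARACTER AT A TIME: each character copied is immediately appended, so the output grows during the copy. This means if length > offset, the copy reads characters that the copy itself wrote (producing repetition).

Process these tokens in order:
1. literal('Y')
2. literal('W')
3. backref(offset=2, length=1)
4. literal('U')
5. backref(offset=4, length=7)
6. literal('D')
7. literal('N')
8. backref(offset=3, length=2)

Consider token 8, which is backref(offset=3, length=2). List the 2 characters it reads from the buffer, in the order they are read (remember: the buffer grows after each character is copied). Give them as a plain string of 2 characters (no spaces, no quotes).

Token 1: literal('Y'). Output: "Y"
Token 2: literal('W'). Output: "YW"
Token 3: backref(off=2, len=1). Copied 'Y' from pos 0. Output: "YWY"
Token 4: literal('U'). Output: "YWYU"
Token 5: backref(off=4, len=7) (overlapping!). Copied 'YWYUYWY' from pos 0. Output: "YWYUYWYUYWY"
Token 6: literal('D'). Output: "YWYUYWYUYWYD"
Token 7: literal('N'). Output: "YWYUYWYUYWYDN"
Token 8: backref(off=3, len=2). Buffer before: "YWYUYWYUYWYDN" (len 13)
  byte 1: read out[10]='Y', append. Buffer now: "YWYUYWYUYWYDNY"
  byte 2: read out[11]='D', append. Buffer now: "YWYUYWYUYWYDNYD"

Answer: YD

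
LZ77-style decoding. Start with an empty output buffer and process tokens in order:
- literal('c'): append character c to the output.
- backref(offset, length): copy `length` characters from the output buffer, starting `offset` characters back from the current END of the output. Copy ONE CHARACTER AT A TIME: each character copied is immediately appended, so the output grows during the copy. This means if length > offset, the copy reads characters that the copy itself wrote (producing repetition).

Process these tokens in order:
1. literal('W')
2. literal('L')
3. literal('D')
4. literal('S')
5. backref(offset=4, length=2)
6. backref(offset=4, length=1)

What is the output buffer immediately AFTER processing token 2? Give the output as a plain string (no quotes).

Token 1: literal('W'). Output: "W"
Token 2: literal('L'). Output: "WL"

Answer: WL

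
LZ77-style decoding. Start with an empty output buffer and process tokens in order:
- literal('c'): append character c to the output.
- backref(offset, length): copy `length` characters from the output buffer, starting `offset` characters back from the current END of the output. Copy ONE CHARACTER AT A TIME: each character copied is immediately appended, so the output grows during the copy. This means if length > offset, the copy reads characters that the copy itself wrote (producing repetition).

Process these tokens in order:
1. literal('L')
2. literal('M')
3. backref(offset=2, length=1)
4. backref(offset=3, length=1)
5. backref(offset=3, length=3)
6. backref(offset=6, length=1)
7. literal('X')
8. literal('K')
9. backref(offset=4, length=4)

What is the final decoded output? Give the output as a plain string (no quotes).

Answer: LMLLMLLMXKLMXK

Derivation:
Token 1: literal('L'). Output: "L"
Token 2: literal('M'). Output: "LM"
Token 3: backref(off=2, len=1). Copied 'L' from pos 0. Output: "LML"
Token 4: backref(off=3, len=1). Copied 'L' from pos 0. Output: "LMLL"
Token 5: backref(off=3, len=3). Copied 'MLL' from pos 1. Output: "LMLLMLL"
Token 6: backref(off=6, len=1). Copied 'M' from pos 1. Output: "LMLLMLLM"
Token 7: literal('X'). Output: "LMLLMLLMX"
Token 8: literal('K'). Output: "LMLLMLLMXK"
Token 9: backref(off=4, len=4). Copied 'LMXK' from pos 6. Output: "LMLLMLLMXKLMXK"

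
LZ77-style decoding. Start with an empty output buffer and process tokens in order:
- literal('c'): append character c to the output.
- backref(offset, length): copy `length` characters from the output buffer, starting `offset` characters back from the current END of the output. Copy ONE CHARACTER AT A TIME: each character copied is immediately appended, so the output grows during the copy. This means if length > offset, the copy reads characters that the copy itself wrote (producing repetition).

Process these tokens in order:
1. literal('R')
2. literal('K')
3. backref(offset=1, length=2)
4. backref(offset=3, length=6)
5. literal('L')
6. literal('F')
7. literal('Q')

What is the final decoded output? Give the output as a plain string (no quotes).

Answer: RKKKKKKKKKLFQ

Derivation:
Token 1: literal('R'). Output: "R"
Token 2: literal('K'). Output: "RK"
Token 3: backref(off=1, len=2) (overlapping!). Copied 'KK' from pos 1. Output: "RKKK"
Token 4: backref(off=3, len=6) (overlapping!). Copied 'KKKKKK' from pos 1. Output: "RKKKKKKKKK"
Token 5: literal('L'). Output: "RKKKKKKKKKL"
Token 6: literal('F'). Output: "RKKKKKKKKKLF"
Token 7: literal('Q'). Output: "RKKKKKKKKKLFQ"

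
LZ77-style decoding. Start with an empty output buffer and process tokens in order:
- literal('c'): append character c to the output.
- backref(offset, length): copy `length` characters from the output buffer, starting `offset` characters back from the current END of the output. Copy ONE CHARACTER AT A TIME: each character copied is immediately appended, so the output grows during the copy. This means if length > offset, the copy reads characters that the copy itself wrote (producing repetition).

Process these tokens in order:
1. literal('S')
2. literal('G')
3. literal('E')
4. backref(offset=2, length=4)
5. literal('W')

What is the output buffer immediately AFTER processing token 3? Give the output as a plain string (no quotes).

Token 1: literal('S'). Output: "S"
Token 2: literal('G'). Output: "SG"
Token 3: literal('E'). Output: "SGE"

Answer: SGE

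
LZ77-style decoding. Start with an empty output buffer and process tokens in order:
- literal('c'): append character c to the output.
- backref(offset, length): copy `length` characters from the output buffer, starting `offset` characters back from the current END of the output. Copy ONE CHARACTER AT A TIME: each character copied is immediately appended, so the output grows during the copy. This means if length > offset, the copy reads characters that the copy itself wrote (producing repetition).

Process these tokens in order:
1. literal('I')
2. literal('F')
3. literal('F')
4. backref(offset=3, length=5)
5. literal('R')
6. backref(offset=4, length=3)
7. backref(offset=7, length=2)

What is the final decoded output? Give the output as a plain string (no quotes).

Answer: IFFIFFIFRFIFFI

Derivation:
Token 1: literal('I'). Output: "I"
Token 2: literal('F'). Output: "IF"
Token 3: literal('F'). Output: "IFF"
Token 4: backref(off=3, len=5) (overlapping!). Copied 'IFFIF' from pos 0. Output: "IFFIFFIF"
Token 5: literal('R'). Output: "IFFIFFIFR"
Token 6: backref(off=4, len=3). Copied 'FIF' from pos 5. Output: "IFFIFFIFRFIF"
Token 7: backref(off=7, len=2). Copied 'FI' from pos 5. Output: "IFFIFFIFRFIFFI"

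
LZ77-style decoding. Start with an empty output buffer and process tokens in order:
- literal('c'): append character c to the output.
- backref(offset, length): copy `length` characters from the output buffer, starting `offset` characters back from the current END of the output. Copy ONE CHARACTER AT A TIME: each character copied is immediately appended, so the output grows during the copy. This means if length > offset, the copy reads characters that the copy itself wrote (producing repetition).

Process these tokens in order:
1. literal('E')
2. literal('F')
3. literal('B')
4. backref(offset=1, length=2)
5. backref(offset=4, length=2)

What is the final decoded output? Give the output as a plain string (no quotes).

Token 1: literal('E'). Output: "E"
Token 2: literal('F'). Output: "EF"
Token 3: literal('B'). Output: "EFB"
Token 4: backref(off=1, len=2) (overlapping!). Copied 'BB' from pos 2. Output: "EFBBB"
Token 5: backref(off=4, len=2). Copied 'FB' from pos 1. Output: "EFBBBFB"

Answer: EFBBBFB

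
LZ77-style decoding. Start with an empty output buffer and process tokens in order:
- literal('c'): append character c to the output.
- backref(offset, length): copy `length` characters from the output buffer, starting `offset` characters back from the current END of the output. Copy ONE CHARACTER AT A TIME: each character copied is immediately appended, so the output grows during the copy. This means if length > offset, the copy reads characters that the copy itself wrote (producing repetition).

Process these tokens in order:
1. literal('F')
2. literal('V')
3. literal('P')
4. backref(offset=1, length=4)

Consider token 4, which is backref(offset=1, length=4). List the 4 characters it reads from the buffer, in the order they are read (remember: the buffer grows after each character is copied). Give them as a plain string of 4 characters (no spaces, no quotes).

Answer: PPPP

Derivation:
Token 1: literal('F'). Output: "F"
Token 2: literal('V'). Output: "FV"
Token 3: literal('P'). Output: "FVP"
Token 4: backref(off=1, len=4). Buffer before: "FVP" (len 3)
  byte 1: read out[2]='P', append. Buffer now: "FVPP"
  byte 2: read out[3]='P', append. Buffer now: "FVPPP"
  byte 3: read out[4]='P', append. Buffer now: "FVPPPP"
  byte 4: read out[5]='P', append. Buffer now: "FVPPPPP"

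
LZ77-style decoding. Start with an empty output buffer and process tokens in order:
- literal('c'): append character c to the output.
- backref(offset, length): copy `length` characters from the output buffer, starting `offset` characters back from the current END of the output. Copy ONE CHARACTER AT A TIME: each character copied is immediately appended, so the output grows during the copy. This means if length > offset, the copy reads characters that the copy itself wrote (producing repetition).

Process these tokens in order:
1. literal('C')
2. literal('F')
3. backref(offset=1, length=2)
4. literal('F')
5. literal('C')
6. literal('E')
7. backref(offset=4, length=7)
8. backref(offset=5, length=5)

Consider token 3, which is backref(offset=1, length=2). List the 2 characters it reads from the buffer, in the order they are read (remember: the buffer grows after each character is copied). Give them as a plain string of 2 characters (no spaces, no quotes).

Token 1: literal('C'). Output: "C"
Token 2: literal('F'). Output: "CF"
Token 3: backref(off=1, len=2). Buffer before: "CF" (len 2)
  byte 1: read out[1]='F', append. Buffer now: "CFF"
  byte 2: read out[2]='F', append. Buffer now: "CFFF"

Answer: FF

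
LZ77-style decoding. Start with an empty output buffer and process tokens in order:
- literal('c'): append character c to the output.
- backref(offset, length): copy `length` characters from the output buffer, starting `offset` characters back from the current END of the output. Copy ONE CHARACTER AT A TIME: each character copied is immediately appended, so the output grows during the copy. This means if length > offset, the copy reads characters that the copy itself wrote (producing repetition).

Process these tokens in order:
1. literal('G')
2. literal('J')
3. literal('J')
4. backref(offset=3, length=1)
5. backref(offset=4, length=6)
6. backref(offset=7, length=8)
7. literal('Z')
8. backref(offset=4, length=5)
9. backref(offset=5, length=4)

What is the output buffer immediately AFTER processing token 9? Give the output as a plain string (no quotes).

Token 1: literal('G'). Output: "G"
Token 2: literal('J'). Output: "GJ"
Token 3: literal('J'). Output: "GJJ"
Token 4: backref(off=3, len=1). Copied 'G' from pos 0. Output: "GJJG"
Token 5: backref(off=4, len=6) (overlapping!). Copied 'GJJGGJ' from pos 0. Output: "GJJGGJJGGJ"
Token 6: backref(off=7, len=8) (overlapping!). Copied 'GGJJGGJG' from pos 3. Output: "GJJGGJJGGJGGJJGGJG"
Token 7: literal('Z'). Output: "GJJGGJJGGJGGJJGGJGZ"
Token 8: backref(off=4, len=5) (overlapping!). Copied 'GJGZG' from pos 15. Output: "GJJGGJJGGJGGJJGGJGZGJGZG"
Token 9: backref(off=5, len=4). Copied 'GJGZ' from pos 19. Output: "GJJGGJJGGJGGJJGGJGZGJGZGGJGZ"

Answer: GJJGGJJGGJGGJJGGJGZGJGZGGJGZ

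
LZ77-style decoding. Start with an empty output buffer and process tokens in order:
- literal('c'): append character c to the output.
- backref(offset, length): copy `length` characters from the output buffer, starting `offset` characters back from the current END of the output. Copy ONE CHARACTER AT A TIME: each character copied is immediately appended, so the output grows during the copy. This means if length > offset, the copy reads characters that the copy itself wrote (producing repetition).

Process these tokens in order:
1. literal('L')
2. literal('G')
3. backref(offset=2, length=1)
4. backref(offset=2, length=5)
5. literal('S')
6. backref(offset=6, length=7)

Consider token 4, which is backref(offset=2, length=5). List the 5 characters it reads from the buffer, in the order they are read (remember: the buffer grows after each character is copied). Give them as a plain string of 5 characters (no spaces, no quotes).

Answer: GLGLG

Derivation:
Token 1: literal('L'). Output: "L"
Token 2: literal('G'). Output: "LG"
Token 3: backref(off=2, len=1). Copied 'L' from pos 0. Output: "LGL"
Token 4: backref(off=2, len=5). Buffer before: "LGL" (len 3)
  byte 1: read out[1]='G', append. Buffer now: "LGLG"
  byte 2: read out[2]='L', append. Buffer now: "LGLGL"
  byte 3: read out[3]='G', append. Buffer now: "LGLGLG"
  byte 4: read out[4]='L', append. Buffer now: "LGLGLGL"
  byte 5: read out[5]='G', append. Buffer now: "LGLGLGLG"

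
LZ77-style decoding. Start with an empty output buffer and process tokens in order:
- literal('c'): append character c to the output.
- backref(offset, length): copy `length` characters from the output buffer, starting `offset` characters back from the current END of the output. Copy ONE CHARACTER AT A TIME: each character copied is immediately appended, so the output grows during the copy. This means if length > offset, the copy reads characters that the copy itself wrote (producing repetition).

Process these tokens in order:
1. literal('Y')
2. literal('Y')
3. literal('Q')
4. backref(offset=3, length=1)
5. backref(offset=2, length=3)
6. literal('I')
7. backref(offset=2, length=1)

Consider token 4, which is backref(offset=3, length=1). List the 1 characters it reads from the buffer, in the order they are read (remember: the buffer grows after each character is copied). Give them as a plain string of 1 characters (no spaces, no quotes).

Token 1: literal('Y'). Output: "Y"
Token 2: literal('Y'). Output: "YY"
Token 3: literal('Q'). Output: "YYQ"
Token 4: backref(off=3, len=1). Buffer before: "YYQ" (len 3)
  byte 1: read out[0]='Y', append. Buffer now: "YYQY"

Answer: Y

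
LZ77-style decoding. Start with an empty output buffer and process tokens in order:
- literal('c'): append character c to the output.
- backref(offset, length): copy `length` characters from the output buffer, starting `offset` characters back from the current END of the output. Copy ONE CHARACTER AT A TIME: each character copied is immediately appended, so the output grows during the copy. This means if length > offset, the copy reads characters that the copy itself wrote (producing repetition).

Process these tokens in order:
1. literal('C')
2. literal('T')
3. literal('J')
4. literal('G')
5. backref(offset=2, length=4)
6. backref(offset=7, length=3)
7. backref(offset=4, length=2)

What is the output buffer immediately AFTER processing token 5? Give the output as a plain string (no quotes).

Answer: CTJGJGJG

Derivation:
Token 1: literal('C'). Output: "C"
Token 2: literal('T'). Output: "CT"
Token 3: literal('J'). Output: "CTJ"
Token 4: literal('G'). Output: "CTJG"
Token 5: backref(off=2, len=4) (overlapping!). Copied 'JGJG' from pos 2. Output: "CTJGJGJG"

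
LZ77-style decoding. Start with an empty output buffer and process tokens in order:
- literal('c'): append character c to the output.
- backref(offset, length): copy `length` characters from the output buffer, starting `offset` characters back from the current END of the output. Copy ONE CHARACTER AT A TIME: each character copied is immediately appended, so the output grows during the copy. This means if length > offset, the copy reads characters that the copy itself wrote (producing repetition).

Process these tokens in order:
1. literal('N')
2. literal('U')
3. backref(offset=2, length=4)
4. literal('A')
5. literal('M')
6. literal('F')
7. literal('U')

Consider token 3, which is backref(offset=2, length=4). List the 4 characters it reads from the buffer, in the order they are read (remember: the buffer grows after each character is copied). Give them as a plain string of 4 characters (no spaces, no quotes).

Token 1: literal('N'). Output: "N"
Token 2: literal('U'). Output: "NU"
Token 3: backref(off=2, len=4). Buffer before: "NU" (len 2)
  byte 1: read out[0]='N', append. Buffer now: "NUN"
  byte 2: read out[1]='U', append. Buffer now: "NUNU"
  byte 3: read out[2]='N', append. Buffer now: "NUNUN"
  byte 4: read out[3]='U', append. Buffer now: "NUNUNU"

Answer: NUNU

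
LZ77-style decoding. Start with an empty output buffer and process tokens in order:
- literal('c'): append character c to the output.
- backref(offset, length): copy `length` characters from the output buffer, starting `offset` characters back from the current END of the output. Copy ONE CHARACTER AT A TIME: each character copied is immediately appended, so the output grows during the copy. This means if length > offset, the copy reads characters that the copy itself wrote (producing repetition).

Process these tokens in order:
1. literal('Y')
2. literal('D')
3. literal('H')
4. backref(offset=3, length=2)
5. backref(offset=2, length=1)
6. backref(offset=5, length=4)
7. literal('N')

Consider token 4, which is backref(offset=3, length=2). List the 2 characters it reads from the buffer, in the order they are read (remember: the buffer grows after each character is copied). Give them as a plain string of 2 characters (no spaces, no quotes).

Answer: YD

Derivation:
Token 1: literal('Y'). Output: "Y"
Token 2: literal('D'). Output: "YD"
Token 3: literal('H'). Output: "YDH"
Token 4: backref(off=3, len=2). Buffer before: "YDH" (len 3)
  byte 1: read out[0]='Y', append. Buffer now: "YDHY"
  byte 2: read out[1]='D', append. Buffer now: "YDHYD"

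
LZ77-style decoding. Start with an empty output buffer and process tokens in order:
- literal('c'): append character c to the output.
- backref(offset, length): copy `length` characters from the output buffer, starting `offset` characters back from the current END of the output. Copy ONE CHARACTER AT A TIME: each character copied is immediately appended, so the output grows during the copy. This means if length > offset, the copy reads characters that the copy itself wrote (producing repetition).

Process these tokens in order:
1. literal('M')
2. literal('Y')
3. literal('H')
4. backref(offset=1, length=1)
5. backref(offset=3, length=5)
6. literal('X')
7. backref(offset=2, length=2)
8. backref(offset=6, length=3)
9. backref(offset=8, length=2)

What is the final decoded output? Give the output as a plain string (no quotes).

Token 1: literal('M'). Output: "M"
Token 2: literal('Y'). Output: "MY"
Token 3: literal('H'). Output: "MYH"
Token 4: backref(off=1, len=1). Copied 'H' from pos 2. Output: "MYHH"
Token 5: backref(off=3, len=5) (overlapping!). Copied 'YHHYH' from pos 1. Output: "MYHHYHHYH"
Token 6: literal('X'). Output: "MYHHYHHYHX"
Token 7: backref(off=2, len=2). Copied 'HX' from pos 8. Output: "MYHHYHHYHXHX"
Token 8: backref(off=6, len=3). Copied 'HYH' from pos 6. Output: "MYHHYHHYHXHXHYH"
Token 9: backref(off=8, len=2). Copied 'YH' from pos 7. Output: "MYHHYHHYHXHXHYHYH"

Answer: MYHHYHHYHXHXHYHYH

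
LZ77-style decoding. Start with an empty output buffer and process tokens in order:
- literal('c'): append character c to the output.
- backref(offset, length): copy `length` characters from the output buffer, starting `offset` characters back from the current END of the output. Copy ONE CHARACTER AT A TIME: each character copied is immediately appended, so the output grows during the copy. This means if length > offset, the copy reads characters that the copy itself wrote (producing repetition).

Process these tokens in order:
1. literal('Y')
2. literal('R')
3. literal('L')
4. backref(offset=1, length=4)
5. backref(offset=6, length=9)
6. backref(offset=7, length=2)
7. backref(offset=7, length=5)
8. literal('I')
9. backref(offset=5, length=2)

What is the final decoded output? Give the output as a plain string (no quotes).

Token 1: literal('Y'). Output: "Y"
Token 2: literal('R'). Output: "YR"
Token 3: literal('L'). Output: "YRL"
Token 4: backref(off=1, len=4) (overlapping!). Copied 'LLLL' from pos 2. Output: "YRLLLLL"
Token 5: backref(off=6, len=9) (overlapping!). Copied 'RLLLLLRLL' from pos 1. Output: "YRLLLLLRLLLLLRLL"
Token 6: backref(off=7, len=2). Copied 'LL' from pos 9. Output: "YRLLLLLRLLLLLRLLLL"
Token 7: backref(off=7, len=5). Copied 'LLRLL' from pos 11. Output: "YRLLLLLRLLLLLRLLLLLLRLL"
Token 8: literal('I'). Output: "YRLLLLLRLLLLLRLLLLLLRLLI"
Token 9: backref(off=5, len=2). Copied 'LR' from pos 19. Output: "YRLLLLLRLLLLLRLLLLLLRLLILR"

Answer: YRLLLLLRLLLLLRLLLLLLRLLILR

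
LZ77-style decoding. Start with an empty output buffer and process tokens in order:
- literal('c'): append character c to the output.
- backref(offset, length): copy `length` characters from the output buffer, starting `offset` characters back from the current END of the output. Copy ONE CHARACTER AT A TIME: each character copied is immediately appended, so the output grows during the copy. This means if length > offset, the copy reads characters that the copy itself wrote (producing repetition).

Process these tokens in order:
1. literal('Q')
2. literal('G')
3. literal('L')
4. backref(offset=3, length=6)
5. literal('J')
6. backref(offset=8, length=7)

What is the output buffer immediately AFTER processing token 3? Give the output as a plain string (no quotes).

Token 1: literal('Q'). Output: "Q"
Token 2: literal('G'). Output: "QG"
Token 3: literal('L'). Output: "QGL"

Answer: QGL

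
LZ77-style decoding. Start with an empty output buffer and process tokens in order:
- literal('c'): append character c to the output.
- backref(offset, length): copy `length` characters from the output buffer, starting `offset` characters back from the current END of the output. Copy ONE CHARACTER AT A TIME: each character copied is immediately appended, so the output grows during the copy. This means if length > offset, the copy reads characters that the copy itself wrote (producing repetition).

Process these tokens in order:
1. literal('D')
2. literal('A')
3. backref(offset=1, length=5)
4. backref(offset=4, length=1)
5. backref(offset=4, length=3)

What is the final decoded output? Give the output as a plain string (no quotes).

Token 1: literal('D'). Output: "D"
Token 2: literal('A'). Output: "DA"
Token 3: backref(off=1, len=5) (overlapping!). Copied 'AAAAA' from pos 1. Output: "DAAAAAA"
Token 4: backref(off=4, len=1). Copied 'A' from pos 3. Output: "DAAAAAAA"
Token 5: backref(off=4, len=3). Copied 'AAA' from pos 4. Output: "DAAAAAAAAAA"

Answer: DAAAAAAAAAA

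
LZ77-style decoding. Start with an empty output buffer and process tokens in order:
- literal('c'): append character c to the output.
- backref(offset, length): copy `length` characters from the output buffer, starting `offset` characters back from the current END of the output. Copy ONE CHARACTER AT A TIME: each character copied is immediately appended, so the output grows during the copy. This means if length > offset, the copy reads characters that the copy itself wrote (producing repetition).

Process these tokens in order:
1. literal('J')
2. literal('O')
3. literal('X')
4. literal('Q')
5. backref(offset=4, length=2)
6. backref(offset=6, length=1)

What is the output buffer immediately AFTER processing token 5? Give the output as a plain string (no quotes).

Token 1: literal('J'). Output: "J"
Token 2: literal('O'). Output: "JO"
Token 3: literal('X'). Output: "JOX"
Token 4: literal('Q'). Output: "JOXQ"
Token 5: backref(off=4, len=2). Copied 'JO' from pos 0. Output: "JOXQJO"

Answer: JOXQJO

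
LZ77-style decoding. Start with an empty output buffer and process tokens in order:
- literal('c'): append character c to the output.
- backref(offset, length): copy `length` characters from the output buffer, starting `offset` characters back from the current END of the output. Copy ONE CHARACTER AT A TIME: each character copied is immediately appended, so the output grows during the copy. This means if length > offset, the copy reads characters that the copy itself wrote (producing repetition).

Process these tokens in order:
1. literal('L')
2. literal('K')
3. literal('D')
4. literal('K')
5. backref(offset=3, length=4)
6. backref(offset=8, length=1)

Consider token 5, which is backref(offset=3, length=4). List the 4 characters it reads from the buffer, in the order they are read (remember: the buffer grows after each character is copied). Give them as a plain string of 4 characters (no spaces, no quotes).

Answer: KDKK

Derivation:
Token 1: literal('L'). Output: "L"
Token 2: literal('K'). Output: "LK"
Token 3: literal('D'). Output: "LKD"
Token 4: literal('K'). Output: "LKDK"
Token 5: backref(off=3, len=4). Buffer before: "LKDK" (len 4)
  byte 1: read out[1]='K', append. Buffer now: "LKDKK"
  byte 2: read out[2]='D', append. Buffer now: "LKDKKD"
  byte 3: read out[3]='K', append. Buffer now: "LKDKKDK"
  byte 4: read out[4]='K', append. Buffer now: "LKDKKDKK"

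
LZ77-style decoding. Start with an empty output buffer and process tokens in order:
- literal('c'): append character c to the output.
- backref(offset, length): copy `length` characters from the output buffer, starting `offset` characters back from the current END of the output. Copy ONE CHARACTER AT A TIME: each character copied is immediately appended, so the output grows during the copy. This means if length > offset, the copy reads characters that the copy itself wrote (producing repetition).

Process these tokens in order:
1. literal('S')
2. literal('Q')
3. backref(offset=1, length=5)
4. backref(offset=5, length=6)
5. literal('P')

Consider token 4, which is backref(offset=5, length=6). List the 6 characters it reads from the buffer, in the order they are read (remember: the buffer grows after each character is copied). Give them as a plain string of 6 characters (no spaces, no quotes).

Answer: QQQQQQ

Derivation:
Token 1: literal('S'). Output: "S"
Token 2: literal('Q'). Output: "SQ"
Token 3: backref(off=1, len=5) (overlapping!). Copied 'QQQQQ' from pos 1. Output: "SQQQQQQ"
Token 4: backref(off=5, len=6). Buffer before: "SQQQQQQ" (len 7)
  byte 1: read out[2]='Q', append. Buffer now: "SQQQQQQQ"
  byte 2: read out[3]='Q', append. Buffer now: "SQQQQQQQQ"
  byte 3: read out[4]='Q', append. Buffer now: "SQQQQQQQQQ"
  byte 4: read out[5]='Q', append. Buffer now: "SQQQQQQQQQQ"
  byte 5: read out[6]='Q', append. Buffer now: "SQQQQQQQQQQQ"
  byte 6: read out[7]='Q', append. Buffer now: "SQQQQQQQQQQQQ"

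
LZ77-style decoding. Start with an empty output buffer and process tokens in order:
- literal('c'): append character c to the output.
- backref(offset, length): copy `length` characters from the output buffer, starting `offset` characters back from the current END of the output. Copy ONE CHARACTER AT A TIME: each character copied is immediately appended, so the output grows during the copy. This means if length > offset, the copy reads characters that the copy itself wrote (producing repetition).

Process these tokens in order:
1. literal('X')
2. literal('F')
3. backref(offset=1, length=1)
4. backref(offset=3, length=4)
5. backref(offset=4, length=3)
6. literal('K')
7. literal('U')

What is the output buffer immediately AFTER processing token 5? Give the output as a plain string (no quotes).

Token 1: literal('X'). Output: "X"
Token 2: literal('F'). Output: "XF"
Token 3: backref(off=1, len=1). Copied 'F' from pos 1. Output: "XFF"
Token 4: backref(off=3, len=4) (overlapping!). Copied 'XFFX' from pos 0. Output: "XFFXFFX"
Token 5: backref(off=4, len=3). Copied 'XFF' from pos 3. Output: "XFFXFFXXFF"

Answer: XFFXFFXXFF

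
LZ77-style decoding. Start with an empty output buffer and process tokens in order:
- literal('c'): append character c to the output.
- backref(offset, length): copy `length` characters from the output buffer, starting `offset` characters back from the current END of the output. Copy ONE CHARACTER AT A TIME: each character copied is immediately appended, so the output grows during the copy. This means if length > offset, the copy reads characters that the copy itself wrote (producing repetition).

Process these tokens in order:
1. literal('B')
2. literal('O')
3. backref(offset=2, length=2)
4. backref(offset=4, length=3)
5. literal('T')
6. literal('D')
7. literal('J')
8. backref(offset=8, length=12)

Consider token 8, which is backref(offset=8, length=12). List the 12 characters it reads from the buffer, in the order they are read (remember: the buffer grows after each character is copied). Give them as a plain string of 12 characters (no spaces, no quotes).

Answer: BOBOBTDJBOBO

Derivation:
Token 1: literal('B'). Output: "B"
Token 2: literal('O'). Output: "BO"
Token 3: backref(off=2, len=2). Copied 'BO' from pos 0. Output: "BOBO"
Token 4: backref(off=4, len=3). Copied 'BOB' from pos 0. Output: "BOBOBOB"
Token 5: literal('T'). Output: "BOBOBOBT"
Token 6: literal('D'). Output: "BOBOBOBTD"
Token 7: literal('J'). Output: "BOBOBOBTDJ"
Token 8: backref(off=8, len=12). Buffer before: "BOBOBOBTDJ" (len 10)
  byte 1: read out[2]='B', append. Buffer now: "BOBOBOBTDJB"
  byte 2: read out[3]='O', append. Buffer now: "BOBOBOBTDJBO"
  byte 3: read out[4]='B', append. Buffer now: "BOBOBOBTDJBOB"
  byte 4: read out[5]='O', append. Buffer now: "BOBOBOBTDJBOBO"
  byte 5: read out[6]='B', append. Buffer now: "BOBOBOBTDJBOBOB"
  byte 6: read out[7]='T', append. Buffer now: "BOBOBOBTDJBOBOBT"
  byte 7: read out[8]='D', append. Buffer now: "BOBOBOBTDJBOBOBTD"
  byte 8: read out[9]='J', append. Buffer now: "BOBOBOBTDJBOBOBTDJ"
  byte 9: read out[10]='B', append. Buffer now: "BOBOBOBTDJBOBOBTDJB"
  byte 10: read out[11]='O', append. Buffer now: "BOBOBOBTDJBOBOBTDJBO"
  byte 11: read out[12]='B', append. Buffer now: "BOBOBOBTDJBOBOBTDJBOB"
  byte 12: read out[13]='O', append. Buffer now: "BOBOBOBTDJBOBOBTDJBOBO"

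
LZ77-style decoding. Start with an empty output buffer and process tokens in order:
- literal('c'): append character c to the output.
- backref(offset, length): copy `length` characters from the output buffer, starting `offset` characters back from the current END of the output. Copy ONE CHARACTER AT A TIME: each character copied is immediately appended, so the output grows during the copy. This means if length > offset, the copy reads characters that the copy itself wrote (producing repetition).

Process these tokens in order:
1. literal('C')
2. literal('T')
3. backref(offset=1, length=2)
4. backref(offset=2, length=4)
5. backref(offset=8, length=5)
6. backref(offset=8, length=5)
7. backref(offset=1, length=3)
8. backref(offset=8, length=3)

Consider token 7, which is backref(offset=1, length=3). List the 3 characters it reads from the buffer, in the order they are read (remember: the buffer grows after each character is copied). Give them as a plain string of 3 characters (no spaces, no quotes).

Token 1: literal('C'). Output: "C"
Token 2: literal('T'). Output: "CT"
Token 3: backref(off=1, len=2) (overlapping!). Copied 'TT' from pos 1. Output: "CTTT"
Token 4: backref(off=2, len=4) (overlapping!). Copied 'TTTT' from pos 2. Output: "CTTTTTTT"
Token 5: backref(off=8, len=5). Copied 'CTTTT' from pos 0. Output: "CTTTTTTTCTTTT"
Token 6: backref(off=8, len=5). Copied 'TTTCT' from pos 5. Output: "CTTTTTTTCTTTTTTTCT"
Token 7: backref(off=1, len=3). Buffer before: "CTTTTTTTCTTTTTTTCT" (len 18)
  byte 1: read out[17]='T', append. Buffer now: "CTTTTTTTCTTTTTTTCTT"
  byte 2: read out[18]='T', append. Buffer now: "CTTTTTTTCTTTTTTTCTTT"
  byte 3: read out[19]='T', append. Buffer now: "CTTTTTTTCTTTTTTTCTTTT"

Answer: TTT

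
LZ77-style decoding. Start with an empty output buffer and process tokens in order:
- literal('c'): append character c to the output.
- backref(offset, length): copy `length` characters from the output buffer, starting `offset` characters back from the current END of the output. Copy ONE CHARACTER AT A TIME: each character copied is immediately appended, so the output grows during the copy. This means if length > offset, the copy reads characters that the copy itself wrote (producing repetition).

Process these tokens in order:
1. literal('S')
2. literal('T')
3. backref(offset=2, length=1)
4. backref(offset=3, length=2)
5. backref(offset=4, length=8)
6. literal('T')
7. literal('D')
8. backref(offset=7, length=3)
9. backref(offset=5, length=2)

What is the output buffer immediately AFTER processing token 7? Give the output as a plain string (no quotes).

Answer: STSSTTSSTTSSTTD

Derivation:
Token 1: literal('S'). Output: "S"
Token 2: literal('T'). Output: "ST"
Token 3: backref(off=2, len=1). Copied 'S' from pos 0. Output: "STS"
Token 4: backref(off=3, len=2). Copied 'ST' from pos 0. Output: "STSST"
Token 5: backref(off=4, len=8) (overlapping!). Copied 'TSSTTSST' from pos 1. Output: "STSSTTSSTTSST"
Token 6: literal('T'). Output: "STSSTTSSTTSSTT"
Token 7: literal('D'). Output: "STSSTTSSTTSSTTD"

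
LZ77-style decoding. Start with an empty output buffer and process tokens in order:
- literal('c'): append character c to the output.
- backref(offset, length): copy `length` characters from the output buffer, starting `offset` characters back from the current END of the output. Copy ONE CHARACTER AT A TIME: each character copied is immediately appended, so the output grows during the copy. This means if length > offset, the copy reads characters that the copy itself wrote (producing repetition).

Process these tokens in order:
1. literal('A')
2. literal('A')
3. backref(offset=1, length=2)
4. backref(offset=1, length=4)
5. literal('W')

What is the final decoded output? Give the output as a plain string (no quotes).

Token 1: literal('A'). Output: "A"
Token 2: literal('A'). Output: "AA"
Token 3: backref(off=1, len=2) (overlapping!). Copied 'AA' from pos 1. Output: "AAAA"
Token 4: backref(off=1, len=4) (overlapping!). Copied 'AAAA' from pos 3. Output: "AAAAAAAA"
Token 5: literal('W'). Output: "AAAAAAAAW"

Answer: AAAAAAAAW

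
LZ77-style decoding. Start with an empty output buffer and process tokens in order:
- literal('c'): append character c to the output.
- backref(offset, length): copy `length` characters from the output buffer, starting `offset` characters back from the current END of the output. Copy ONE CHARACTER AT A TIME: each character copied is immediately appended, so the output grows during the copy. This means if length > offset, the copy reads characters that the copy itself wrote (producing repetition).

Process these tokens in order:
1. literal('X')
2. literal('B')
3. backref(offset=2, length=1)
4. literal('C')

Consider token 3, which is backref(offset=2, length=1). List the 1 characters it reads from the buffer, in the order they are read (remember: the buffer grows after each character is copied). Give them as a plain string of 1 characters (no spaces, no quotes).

Token 1: literal('X'). Output: "X"
Token 2: literal('B'). Output: "XB"
Token 3: backref(off=2, len=1). Buffer before: "XB" (len 2)
  byte 1: read out[0]='X', append. Buffer now: "XBX"

Answer: X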